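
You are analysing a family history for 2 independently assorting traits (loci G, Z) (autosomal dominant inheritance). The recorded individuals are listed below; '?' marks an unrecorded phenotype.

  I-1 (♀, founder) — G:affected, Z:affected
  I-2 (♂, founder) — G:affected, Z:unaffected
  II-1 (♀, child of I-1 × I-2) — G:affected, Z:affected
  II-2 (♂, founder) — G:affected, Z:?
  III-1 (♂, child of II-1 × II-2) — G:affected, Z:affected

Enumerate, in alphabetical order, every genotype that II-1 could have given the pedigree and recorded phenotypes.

II-1 ∈ {GG Zz, Gg Zz}

G/I-1 aff ·: Gg|GG
G/I-2 aff ·: Gg|GG
G/II-1 aff I-1×I-2: Gg|GG
G/II-2 aff ·: Gg|GG
G/III-1 aff II-1×II-2: Gg|GG
⇒ G over [I-1,I-2,II-1,II-2,III-1]: 24 consistent
Z/I-1 aff ·: Zz|ZZ
Z/I-2 un ·: zz
Z/II-1 aff I-1×I-2: Zz
Z/II-2 ? ·: zz|Zz|ZZ
Z/III-1 aff II-1×II-2: Zz|ZZ
⇒ Z over [I-1,I-2,II-1,II-2,III-1]: 10 consistent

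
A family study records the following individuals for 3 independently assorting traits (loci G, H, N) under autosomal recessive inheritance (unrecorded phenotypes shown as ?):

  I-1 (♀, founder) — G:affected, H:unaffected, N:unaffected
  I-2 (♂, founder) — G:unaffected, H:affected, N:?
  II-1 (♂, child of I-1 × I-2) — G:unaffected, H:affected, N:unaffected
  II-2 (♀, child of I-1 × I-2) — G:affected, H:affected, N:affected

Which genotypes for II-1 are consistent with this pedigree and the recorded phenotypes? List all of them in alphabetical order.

G/I-1 aff ·: gg
G/I-2 un ·: Gg
G/II-1 un I-1×I-2: Gg
G/II-2 aff I-1×I-2: gg
⇒ G over [I-1,I-2,II-1,II-2]: 1 consistent
H/I-1 un ·: Hh
H/I-2 aff ·: hh
H/II-1 aff I-1×I-2: hh
H/II-2 aff I-1×I-2: hh
⇒ H over [I-1,I-2,II-1,II-2]: 1 consistent
N/I-1 un ·: Nn
N/I-2 ? ·: Nn|nn
N/II-1 un I-1×I-2: NN|Nn
N/II-2 aff I-1×I-2: nn
⇒ N over [I-1,I-2,II-1,II-2]: 3 consistent

II-1 ∈ {Gg hh NN, Gg hh Nn}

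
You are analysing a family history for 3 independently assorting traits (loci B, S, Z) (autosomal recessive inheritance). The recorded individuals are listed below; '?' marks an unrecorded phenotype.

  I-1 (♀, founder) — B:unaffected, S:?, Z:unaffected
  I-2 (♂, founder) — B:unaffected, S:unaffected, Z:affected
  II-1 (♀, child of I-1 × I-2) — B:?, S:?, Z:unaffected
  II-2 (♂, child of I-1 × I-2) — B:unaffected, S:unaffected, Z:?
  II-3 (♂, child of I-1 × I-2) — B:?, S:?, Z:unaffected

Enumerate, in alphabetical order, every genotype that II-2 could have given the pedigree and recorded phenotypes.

II-2 ∈ {BB SS Zz, BB SS zz, BB Ss Zz, BB Ss zz, Bb SS Zz, Bb SS zz, Bb Ss Zz, Bb Ss zz}

B/I-1 un ·: BB|Bb
B/I-2 un ·: BB|Bb
B/II-1 ? I-1×I-2: BB|Bb|bb
B/II-2 un I-1×I-2: BB|Bb
B/II-3 ? I-1×I-2: BB|Bb|bb
⇒ B over [I-1,I-2,II-1,II-2,II-3]: 35 consistent
S/I-1 ? ·: SS|Ss|ss
S/I-2 un ·: SS|Ss
S/II-1 ? I-1×I-2: SS|Ss|ss
S/II-2 un I-1×I-2: SS|Ss
S/II-3 ? I-1×I-2: SS|Ss|ss
⇒ S over [I-1,I-2,II-1,II-2,II-3]: 40 consistent
Z/I-1 un ·: ZZ|Zz
Z/I-2 aff ·: zz
Z/II-1 un I-1×I-2: Zz
Z/II-2 ? I-1×I-2: Zz|zz
Z/II-3 un I-1×I-2: Zz
⇒ Z over [I-1,I-2,II-1,II-2,II-3]: 3 consistent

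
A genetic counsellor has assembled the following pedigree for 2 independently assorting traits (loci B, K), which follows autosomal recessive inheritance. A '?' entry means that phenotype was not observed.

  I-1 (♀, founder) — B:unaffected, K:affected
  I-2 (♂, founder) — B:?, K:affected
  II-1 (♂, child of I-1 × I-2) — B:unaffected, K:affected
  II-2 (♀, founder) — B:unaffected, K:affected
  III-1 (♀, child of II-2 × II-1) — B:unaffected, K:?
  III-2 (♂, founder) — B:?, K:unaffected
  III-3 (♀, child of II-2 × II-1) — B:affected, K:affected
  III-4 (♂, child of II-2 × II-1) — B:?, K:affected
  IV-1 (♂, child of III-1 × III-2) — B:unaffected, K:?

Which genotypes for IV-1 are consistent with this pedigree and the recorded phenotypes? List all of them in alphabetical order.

IV-1 ∈ {BB Kk, BB kk, Bb Kk, Bb kk}

B/I-1 un ·: BB|Bb
B/I-2 ? ·: BB|Bb|bb
B/II-1 un I-1×I-2: Bb
B/II-2 un ·: Bb
B/III-1 un II-2×II-1: BB|Bb
B/III-2 ? ·: BB|Bb|bb
B/III-3 aff II-2×II-1: bb
B/III-4 ? II-2×II-1: BB|Bb|bb
B/IV-1 un III-1×III-2: BB|Bb
⇒ B over [I-1,I-2,II-1,II-2,III-1,III-2,III-3,III-4,IV-1]: 135 consistent
K/I-1 aff ·: kk
K/I-2 aff ·: kk
K/II-1 aff I-1×I-2: kk
K/II-2 aff ·: kk
K/III-1 ? II-2×II-1: kk
K/III-2 un ·: KK|Kk
K/III-3 aff II-2×II-1: kk
K/III-4 aff II-2×II-1: kk
K/IV-1 ? III-1×III-2: Kk|kk
⇒ K over [I-1,I-2,II-1,II-2,III-1,III-2,III-3,III-4,IV-1]: 3 consistent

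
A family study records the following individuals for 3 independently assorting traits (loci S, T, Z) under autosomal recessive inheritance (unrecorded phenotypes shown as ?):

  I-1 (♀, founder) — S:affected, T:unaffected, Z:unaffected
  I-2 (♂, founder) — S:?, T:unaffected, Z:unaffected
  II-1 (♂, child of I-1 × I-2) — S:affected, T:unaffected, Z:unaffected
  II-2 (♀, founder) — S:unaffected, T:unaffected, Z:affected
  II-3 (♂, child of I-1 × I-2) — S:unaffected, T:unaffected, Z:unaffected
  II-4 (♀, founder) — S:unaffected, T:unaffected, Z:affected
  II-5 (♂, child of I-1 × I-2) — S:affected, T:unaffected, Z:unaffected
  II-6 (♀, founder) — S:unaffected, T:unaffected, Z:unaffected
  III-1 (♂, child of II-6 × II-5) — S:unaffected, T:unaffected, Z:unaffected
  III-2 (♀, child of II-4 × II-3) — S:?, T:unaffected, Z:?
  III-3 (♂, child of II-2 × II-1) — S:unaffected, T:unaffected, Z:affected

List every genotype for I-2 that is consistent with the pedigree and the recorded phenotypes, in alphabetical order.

I-2 ∈ {Ss TT ZZ, Ss TT Zz, Ss Tt ZZ, Ss Tt Zz}

S/I-1 aff ·: ss
S/I-2 ? ·: Ss
S/II-1 aff I-1×I-2: ss
S/II-2 un ·: SS|Ss
S/II-3 un I-1×I-2: Ss
S/II-4 un ·: SS|Ss
S/II-5 aff I-1×I-2: ss
S/II-6 un ·: SS|Ss
S/III-1 un II-6×II-5: Ss
S/III-2 ? II-4×II-3: SS|Ss|ss
S/III-3 un II-2×II-1: Ss
⇒ S over [I-1,I-2,II-1,II-2,II-3,II-4,II-5,II-6,III-1,III-2,III-3]: 20 consistent
T/I-1 un ·: TT|Tt
T/I-2 un ·: TT|Tt
T/II-1 un I-1×I-2: TT|Tt
T/II-2 un ·: TT|Tt
T/II-3 un I-1×I-2: TT|Tt
T/II-4 un ·: TT|Tt
T/II-5 un I-1×I-2: TT|Tt
T/II-6 un ·: TT|Tt
T/III-1 un II-6×II-5: TT|Tt
T/III-2 un II-4×II-3: TT|Tt
T/III-3 un II-2×II-1: TT|Tt
⇒ T over [I-1,I-2,II-1,II-2,II-3,II-4,II-5,II-6,III-1,III-2,III-3]: 1056 consistent
Z/I-1 un ·: ZZ|Zz
Z/I-2 un ·: ZZ|Zz
Z/II-1 un I-1×I-2: Zz
Z/II-2 aff ·: zz
Z/II-3 un I-1×I-2: ZZ|Zz
Z/II-4 aff ·: zz
Z/II-5 un I-1×I-2: ZZ|Zz
Z/II-6 un ·: ZZ|Zz
Z/III-1 un II-6×II-5: ZZ|Zz
Z/III-2 ? II-4×II-3: Zz|zz
Z/III-3 aff II-2×II-1: zz
⇒ Z over [I-1,I-2,II-1,II-2,II-3,II-4,II-5,II-6,III-1,III-2,III-3]: 63 consistent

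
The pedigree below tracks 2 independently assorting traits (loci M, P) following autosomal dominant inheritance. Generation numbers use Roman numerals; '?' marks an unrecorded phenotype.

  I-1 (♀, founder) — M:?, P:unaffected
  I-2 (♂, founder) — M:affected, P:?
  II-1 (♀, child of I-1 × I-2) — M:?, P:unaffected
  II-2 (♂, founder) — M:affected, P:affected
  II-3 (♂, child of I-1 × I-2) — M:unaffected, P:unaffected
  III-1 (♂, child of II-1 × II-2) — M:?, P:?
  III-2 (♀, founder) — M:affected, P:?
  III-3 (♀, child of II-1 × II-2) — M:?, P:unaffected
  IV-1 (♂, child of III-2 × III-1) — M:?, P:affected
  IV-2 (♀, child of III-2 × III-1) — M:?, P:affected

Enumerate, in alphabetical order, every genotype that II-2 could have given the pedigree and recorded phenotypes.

II-2 ∈ {MM Pp, Mm Pp}

M/I-1 ? ·: mm|Mm
M/I-2 aff ·: Mm
M/II-1 ? I-1×I-2: mm|Mm|MM
M/II-2 aff ·: Mm|MM
M/II-3 un I-1×I-2: mm
M/III-1 ? II-1×II-2: mm|Mm|MM
M/III-2 aff ·: Mm|MM
M/III-3 ? II-1×II-2: mm|Mm|MM
M/IV-1 ? III-2×III-1: mm|Mm|MM
M/IV-2 ? III-2×III-1: mm|Mm|MM
⇒ M over [I-1,I-2,II-1,II-2,II-3,III-1,III-2,III-3,IV-1,IV-2]: 349 consistent
P/I-1 un ·: pp
P/I-2 ? ·: pp|Pp
P/II-1 un I-1×I-2: pp
P/II-2 aff ·: Pp
P/II-3 un I-1×I-2: pp
P/III-1 ? II-1×II-2: pp|Pp
P/III-2 ? ·: pp|Pp|PP
P/III-3 un II-1×II-2: pp
P/IV-1 aff III-2×III-1: Pp|PP
P/IV-2 aff III-2×III-1: Pp|PP
⇒ P over [I-1,I-2,II-1,II-2,II-3,III-1,III-2,III-3,IV-1,IV-2]: 22 consistent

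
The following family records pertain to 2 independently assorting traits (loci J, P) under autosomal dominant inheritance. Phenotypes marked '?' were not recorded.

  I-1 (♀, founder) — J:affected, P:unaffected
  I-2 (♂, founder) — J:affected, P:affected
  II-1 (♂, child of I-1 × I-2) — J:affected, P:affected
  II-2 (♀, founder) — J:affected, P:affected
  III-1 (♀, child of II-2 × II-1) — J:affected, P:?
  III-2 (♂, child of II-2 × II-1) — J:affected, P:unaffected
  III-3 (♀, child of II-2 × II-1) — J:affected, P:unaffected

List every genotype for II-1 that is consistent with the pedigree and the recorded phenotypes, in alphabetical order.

J/I-1 aff ·: Jj|JJ
J/I-2 aff ·: Jj|JJ
J/II-1 aff I-1×I-2: Jj|JJ
J/II-2 aff ·: Jj|JJ
J/III-1 aff II-2×II-1: Jj|JJ
J/III-2 aff II-2×II-1: Jj|JJ
J/III-3 aff II-2×II-1: Jj|JJ
⇒ J over [I-1,I-2,II-1,II-2,III-1,III-2,III-3]: 84 consistent
P/I-1 un ·: pp
P/I-2 aff ·: Pp|PP
P/II-1 aff I-1×I-2: Pp
P/II-2 aff ·: Pp
P/III-1 ? II-2×II-1: pp|Pp|PP
P/III-2 un II-2×II-1: pp
P/III-3 un II-2×II-1: pp
⇒ P over [I-1,I-2,II-1,II-2,III-1,III-2,III-3]: 6 consistent

II-1 ∈ {JJ Pp, Jj Pp}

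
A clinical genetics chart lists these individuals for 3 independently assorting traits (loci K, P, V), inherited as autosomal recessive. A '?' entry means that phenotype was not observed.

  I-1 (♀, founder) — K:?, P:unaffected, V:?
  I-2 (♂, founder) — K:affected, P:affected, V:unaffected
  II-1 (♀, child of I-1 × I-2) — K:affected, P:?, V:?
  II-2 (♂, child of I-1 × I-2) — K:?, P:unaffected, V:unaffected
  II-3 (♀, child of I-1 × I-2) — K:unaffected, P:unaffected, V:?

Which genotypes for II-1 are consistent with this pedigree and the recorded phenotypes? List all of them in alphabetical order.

K/I-1 ? ·: Kk
K/I-2 aff ·: kk
K/II-1 aff I-1×I-2: kk
K/II-2 ? I-1×I-2: Kk|kk
K/II-3 un I-1×I-2: Kk
⇒ K over [I-1,I-2,II-1,II-2,II-3]: 2 consistent
P/I-1 un ·: PP|Pp
P/I-2 aff ·: pp
P/II-1 ? I-1×I-2: Pp|pp
P/II-2 un I-1×I-2: Pp
P/II-3 un I-1×I-2: Pp
⇒ P over [I-1,I-2,II-1,II-2,II-3]: 3 consistent
V/I-1 ? ·: VV|Vv|vv
V/I-2 un ·: VV|Vv
V/II-1 ? I-1×I-2: VV|Vv|vv
V/II-2 un I-1×I-2: VV|Vv
V/II-3 ? I-1×I-2: VV|Vv|vv
⇒ V over [I-1,I-2,II-1,II-2,II-3]: 40 consistent

II-1 ∈ {kk Pp VV, kk Pp Vv, kk Pp vv, kk pp VV, kk pp Vv, kk pp vv}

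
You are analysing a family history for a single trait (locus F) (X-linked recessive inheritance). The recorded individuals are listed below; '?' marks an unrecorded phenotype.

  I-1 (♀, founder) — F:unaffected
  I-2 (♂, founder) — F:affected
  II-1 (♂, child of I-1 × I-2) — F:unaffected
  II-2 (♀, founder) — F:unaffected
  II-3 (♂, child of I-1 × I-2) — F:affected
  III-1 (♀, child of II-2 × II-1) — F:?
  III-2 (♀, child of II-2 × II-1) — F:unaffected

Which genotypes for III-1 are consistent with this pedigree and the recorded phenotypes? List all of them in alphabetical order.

F/I-1 un ·: X^FX^f
F/I-2 aff ·: X^fY
F/II-1 un I-1×I-2: X^FY
F/II-2 un ·: X^FX^F|X^FX^f
F/II-3 aff I-1×I-2: X^fY
F/III-1 ? II-2×II-1: X^FX^F|X^FX^f
F/III-2 un II-2×II-1: X^FX^F|X^FX^f
⇒ F over [I-1,I-2,II-1,II-2,II-3,III-1,III-2]: 5 consistent

III-1 ∈ {X^FX^F, X^FX^f}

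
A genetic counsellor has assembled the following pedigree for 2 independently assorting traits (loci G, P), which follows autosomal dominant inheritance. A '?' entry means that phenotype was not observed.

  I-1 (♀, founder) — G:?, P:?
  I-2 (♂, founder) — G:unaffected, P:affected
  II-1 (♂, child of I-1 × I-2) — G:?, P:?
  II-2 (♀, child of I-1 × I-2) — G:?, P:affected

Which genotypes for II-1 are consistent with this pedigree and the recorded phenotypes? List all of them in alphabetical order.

G/I-1 ? ·: gg|Gg|GG
G/I-2 un ·: gg
G/II-1 ? I-1×I-2: gg|Gg
G/II-2 ? I-1×I-2: gg|Gg
⇒ G over [I-1,I-2,II-1,II-2]: 6 consistent
P/I-1 ? ·: pp|Pp|PP
P/I-2 aff ·: Pp|PP
P/II-1 ? I-1×I-2: pp|Pp|PP
P/II-2 aff I-1×I-2: Pp|PP
⇒ P over [I-1,I-2,II-1,II-2]: 18 consistent

II-1 ∈ {Gg PP, Gg Pp, Gg pp, gg PP, gg Pp, gg pp}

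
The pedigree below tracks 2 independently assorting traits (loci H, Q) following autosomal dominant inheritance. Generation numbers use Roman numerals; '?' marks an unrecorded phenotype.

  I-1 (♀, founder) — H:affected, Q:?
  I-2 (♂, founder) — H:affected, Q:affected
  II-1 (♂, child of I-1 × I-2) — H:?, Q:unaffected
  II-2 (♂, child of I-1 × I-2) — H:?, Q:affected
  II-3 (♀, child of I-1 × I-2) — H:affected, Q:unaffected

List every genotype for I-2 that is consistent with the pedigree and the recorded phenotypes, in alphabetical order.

I-2 ∈ {HH Qq, Hh Qq}

H/I-1 aff ·: Hh|HH
H/I-2 aff ·: Hh|HH
H/II-1 ? I-1×I-2: hh|Hh|HH
H/II-2 ? I-1×I-2: hh|Hh|HH
H/II-3 aff I-1×I-2: Hh|HH
⇒ H over [I-1,I-2,II-1,II-2,II-3]: 35 consistent
Q/I-1 ? ·: qq|Qq
Q/I-2 aff ·: Qq
Q/II-1 un I-1×I-2: qq
Q/II-2 aff I-1×I-2: Qq|QQ
Q/II-3 un I-1×I-2: qq
⇒ Q over [I-1,I-2,II-1,II-2,II-3]: 3 consistent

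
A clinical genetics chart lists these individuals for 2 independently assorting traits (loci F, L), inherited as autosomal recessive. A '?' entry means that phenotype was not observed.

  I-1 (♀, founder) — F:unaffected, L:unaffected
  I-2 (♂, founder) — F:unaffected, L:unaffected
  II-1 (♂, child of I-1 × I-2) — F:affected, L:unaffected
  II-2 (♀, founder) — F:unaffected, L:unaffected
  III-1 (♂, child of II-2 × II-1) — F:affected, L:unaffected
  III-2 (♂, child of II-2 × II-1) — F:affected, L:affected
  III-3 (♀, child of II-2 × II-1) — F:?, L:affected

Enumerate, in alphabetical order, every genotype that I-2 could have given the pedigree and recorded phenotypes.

I-2 ∈ {Ff LL, Ff Ll}

F/I-1 un ·: Ff
F/I-2 un ·: Ff
F/II-1 aff I-1×I-2: ff
F/II-2 un ·: Ff
F/III-1 aff II-2×II-1: ff
F/III-2 aff II-2×II-1: ff
F/III-3 ? II-2×II-1: Ff|ff
⇒ F over [I-1,I-2,II-1,II-2,III-1,III-2,III-3]: 2 consistent
L/I-1 un ·: LL|Ll
L/I-2 un ·: LL|Ll
L/II-1 un I-1×I-2: Ll
L/II-2 un ·: Ll
L/III-1 un II-2×II-1: LL|Ll
L/III-2 aff II-2×II-1: ll
L/III-3 aff II-2×II-1: ll
⇒ L over [I-1,I-2,II-1,II-2,III-1,III-2,III-3]: 6 consistent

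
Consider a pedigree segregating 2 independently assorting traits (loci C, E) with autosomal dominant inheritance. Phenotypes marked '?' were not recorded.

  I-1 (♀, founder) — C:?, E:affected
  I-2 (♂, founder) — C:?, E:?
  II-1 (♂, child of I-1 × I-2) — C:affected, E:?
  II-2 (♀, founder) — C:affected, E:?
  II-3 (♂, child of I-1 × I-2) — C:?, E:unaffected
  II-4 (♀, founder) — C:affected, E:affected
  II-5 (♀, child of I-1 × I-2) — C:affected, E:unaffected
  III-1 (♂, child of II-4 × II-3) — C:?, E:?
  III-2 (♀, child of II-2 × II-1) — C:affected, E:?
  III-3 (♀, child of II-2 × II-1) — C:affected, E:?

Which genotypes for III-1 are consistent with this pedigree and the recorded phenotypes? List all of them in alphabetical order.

C/I-1 ? ·: cc|Cc|CC
C/I-2 ? ·: cc|Cc|CC
C/II-1 aff I-1×I-2: Cc|CC
C/II-2 aff ·: Cc|CC
C/II-3 ? I-1×I-2: cc|Cc|CC
C/II-4 aff ·: Cc|CC
C/II-5 aff I-1×I-2: Cc|CC
C/III-1 ? II-4×II-3: cc|Cc|CC
C/III-2 aff II-2×II-1: Cc|CC
C/III-3 aff II-2×II-1: Cc|CC
⇒ C over [I-1,I-2,II-1,II-2,II-3,II-4,II-5,III-1,III-2,III-3]: 925 consistent
E/I-1 aff ·: Ee
E/I-2 ? ·: ee|Ee
E/II-1 ? I-1×I-2: ee|Ee|EE
E/II-2 ? ·: ee|Ee|EE
E/II-3 un I-1×I-2: ee
E/II-4 aff ·: Ee|EE
E/II-5 un I-1×I-2: ee
E/III-1 ? II-4×II-3: ee|Ee
E/III-2 ? II-2×II-1: ee|Ee|EE
E/III-3 ? II-2×II-1: ee|Ee|EE
⇒ E over [I-1,I-2,II-1,II-2,II-3,II-4,II-5,III-1,III-2,III-3]: 156 consistent

III-1 ∈ {CC Ee, CC ee, Cc Ee, Cc ee, cc Ee, cc ee}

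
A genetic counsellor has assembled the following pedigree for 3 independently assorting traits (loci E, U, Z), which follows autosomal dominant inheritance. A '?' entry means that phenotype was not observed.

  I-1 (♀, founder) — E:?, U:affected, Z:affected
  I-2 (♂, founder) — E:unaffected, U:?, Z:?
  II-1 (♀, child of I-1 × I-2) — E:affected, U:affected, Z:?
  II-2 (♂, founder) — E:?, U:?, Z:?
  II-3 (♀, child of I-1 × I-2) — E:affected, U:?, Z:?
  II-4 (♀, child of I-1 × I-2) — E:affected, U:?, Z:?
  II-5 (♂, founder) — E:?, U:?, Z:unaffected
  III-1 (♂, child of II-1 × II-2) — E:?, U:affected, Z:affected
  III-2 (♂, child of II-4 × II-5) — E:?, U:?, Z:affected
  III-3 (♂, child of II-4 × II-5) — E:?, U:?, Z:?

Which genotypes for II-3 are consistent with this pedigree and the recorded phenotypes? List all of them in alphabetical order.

II-3 ∈ {Ee UU ZZ, Ee UU Zz, Ee UU zz, Ee Uu ZZ, Ee Uu Zz, Ee Uu zz, Ee uu ZZ, Ee uu Zz, Ee uu zz}

E/I-1 ? ·: Ee|EE
E/I-2 un ·: ee
E/II-1 aff I-1×I-2: Ee
E/II-2 ? ·: ee|Ee|EE
E/II-3 aff I-1×I-2: Ee
E/II-4 aff I-1×I-2: Ee
E/II-5 ? ·: ee|Ee|EE
E/III-1 ? II-1×II-2: ee|Ee|EE
E/III-2 ? II-4×II-5: ee|Ee|EE
E/III-3 ? II-4×II-5: ee|Ee|EE
⇒ E over [I-1,I-2,II-1,II-2,II-3,II-4,II-5,III-1,III-2,III-3]: 238 consistent
U/I-1 aff ·: Uu|UU
U/I-2 ? ·: uu|Uu|UU
U/II-1 aff I-1×I-2: Uu|UU
U/II-2 ? ·: uu|Uu|UU
U/II-3 ? I-1×I-2: uu|Uu|UU
U/II-4 ? I-1×I-2: uu|Uu|UU
U/II-5 ? ·: uu|Uu|UU
U/III-1 aff II-1×II-2: Uu|UU
U/III-2 ? II-4×II-5: uu|Uu|UU
U/III-3 ? II-4×II-5: uu|Uu|UU
⇒ U over [I-1,I-2,II-1,II-2,II-3,II-4,II-5,III-1,III-2,III-3]: 1950 consistent
Z/I-1 aff ·: Zz|ZZ
Z/I-2 ? ·: zz|Zz|ZZ
Z/II-1 ? I-1×I-2: zz|Zz|ZZ
Z/II-2 ? ·: zz|Zz|ZZ
Z/II-3 ? I-1×I-2: zz|Zz|ZZ
Z/II-4 ? I-1×I-2: Zz|ZZ
Z/II-5 un ·: zz
Z/III-1 aff II-1×II-2: Zz|ZZ
Z/III-2 aff II-4×II-5: Zz
Z/III-3 ? II-4×II-5: zz|Zz
⇒ Z over [I-1,I-2,II-1,II-2,II-3,II-4,II-5,III-1,III-2,III-3]: 249 consistent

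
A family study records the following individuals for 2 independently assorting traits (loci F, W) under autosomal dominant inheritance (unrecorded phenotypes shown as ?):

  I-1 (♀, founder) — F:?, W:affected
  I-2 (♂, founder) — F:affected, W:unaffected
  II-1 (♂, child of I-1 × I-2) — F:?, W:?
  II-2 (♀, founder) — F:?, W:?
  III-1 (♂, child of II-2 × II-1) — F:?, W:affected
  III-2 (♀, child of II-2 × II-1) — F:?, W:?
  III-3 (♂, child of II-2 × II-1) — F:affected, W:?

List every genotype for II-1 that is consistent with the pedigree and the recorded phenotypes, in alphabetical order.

F/I-1 ? ·: ff|Ff|FF
F/I-2 aff ·: Ff|FF
F/II-1 ? I-1×I-2: ff|Ff|FF
F/II-2 ? ·: ff|Ff|FF
F/III-1 ? II-2×II-1: ff|Ff|FF
F/III-2 ? II-2×II-1: ff|Ff|FF
F/III-3 aff II-2×II-1: Ff|FF
⇒ F over [I-1,I-2,II-1,II-2,III-1,III-2,III-3]: 200 consistent
W/I-1 aff ·: Ww|WW
W/I-2 un ·: ww
W/II-1 ? I-1×I-2: ww|Ww
W/II-2 ? ·: ww|Ww|WW
W/III-1 aff II-2×II-1: Ww|WW
W/III-2 ? II-2×II-1: ww|Ww|WW
W/III-3 ? II-2×II-1: ww|Ww|WW
⇒ W over [I-1,I-2,II-1,II-2,III-1,III-2,III-3]: 65 consistent

II-1 ∈ {FF Ww, FF ww, Ff Ww, Ff ww, ff Ww, ff ww}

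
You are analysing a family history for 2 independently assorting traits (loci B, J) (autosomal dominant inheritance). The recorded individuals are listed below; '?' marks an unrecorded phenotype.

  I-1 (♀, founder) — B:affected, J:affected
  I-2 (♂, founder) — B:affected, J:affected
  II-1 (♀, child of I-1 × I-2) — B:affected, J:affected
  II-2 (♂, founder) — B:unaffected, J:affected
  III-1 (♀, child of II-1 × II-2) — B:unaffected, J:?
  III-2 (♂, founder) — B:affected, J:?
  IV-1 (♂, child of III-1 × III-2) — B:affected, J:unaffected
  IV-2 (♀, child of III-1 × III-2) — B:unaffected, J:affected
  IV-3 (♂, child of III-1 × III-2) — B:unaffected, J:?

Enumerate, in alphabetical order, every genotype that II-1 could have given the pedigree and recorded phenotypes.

II-1 ∈ {Bb JJ, Bb Jj}

B/I-1 aff ·: Bb|BB
B/I-2 aff ·: Bb|BB
B/II-1 aff I-1×I-2: Bb
B/II-2 un ·: bb
B/III-1 un II-1×II-2: bb
B/III-2 aff ·: Bb
B/IV-1 aff III-1×III-2: Bb
B/IV-2 un III-1×III-2: bb
B/IV-3 un III-1×III-2: bb
⇒ B over [I-1,I-2,II-1,II-2,III-1,III-2,IV-1,IV-2,IV-3]: 3 consistent
J/I-1 aff ·: Jj|JJ
J/I-2 aff ·: Jj|JJ
J/II-1 aff I-1×I-2: Jj|JJ
J/II-2 aff ·: Jj|JJ
J/III-1 ? II-1×II-2: jj|Jj
J/III-2 ? ·: jj|Jj
J/IV-1 un III-1×III-2: jj
J/IV-2 aff III-1×III-2: Jj|JJ
J/IV-3 ? III-1×III-2: jj|Jj|JJ
⇒ J over [I-1,I-2,II-1,II-2,III-1,III-2,IV-1,IV-2,IV-3]: 86 consistent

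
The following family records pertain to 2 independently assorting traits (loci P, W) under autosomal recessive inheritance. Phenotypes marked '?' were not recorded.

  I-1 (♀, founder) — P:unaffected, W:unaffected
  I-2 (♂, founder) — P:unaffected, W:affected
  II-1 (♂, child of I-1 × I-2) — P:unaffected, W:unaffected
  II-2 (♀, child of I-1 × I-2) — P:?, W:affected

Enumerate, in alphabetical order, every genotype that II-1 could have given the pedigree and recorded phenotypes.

II-1 ∈ {PP Ww, Pp Ww}

P/I-1 un ·: PP|Pp
P/I-2 un ·: PP|Pp
P/II-1 un I-1×I-2: PP|Pp
P/II-2 ? I-1×I-2: PP|Pp|pp
⇒ P over [I-1,I-2,II-1,II-2]: 15 consistent
W/I-1 un ·: Ww
W/I-2 aff ·: ww
W/II-1 un I-1×I-2: Ww
W/II-2 aff I-1×I-2: ww
⇒ W over [I-1,I-2,II-1,II-2]: 1 consistent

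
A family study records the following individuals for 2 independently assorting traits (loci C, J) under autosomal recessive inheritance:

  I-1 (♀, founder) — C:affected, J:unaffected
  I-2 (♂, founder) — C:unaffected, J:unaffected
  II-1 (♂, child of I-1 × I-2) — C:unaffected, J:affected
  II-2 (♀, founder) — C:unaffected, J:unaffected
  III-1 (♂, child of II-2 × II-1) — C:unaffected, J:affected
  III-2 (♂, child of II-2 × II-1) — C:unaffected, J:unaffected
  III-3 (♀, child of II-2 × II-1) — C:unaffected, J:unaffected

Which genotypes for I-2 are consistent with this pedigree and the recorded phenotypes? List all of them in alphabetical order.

I-2 ∈ {CC Jj, Cc Jj}

C/I-1 aff ·: cc
C/I-2 un ·: CC|Cc
C/II-1 un I-1×I-2: Cc
C/II-2 un ·: CC|Cc
C/III-1 un II-2×II-1: CC|Cc
C/III-2 un II-2×II-1: CC|Cc
C/III-3 un II-2×II-1: CC|Cc
⇒ C over [I-1,I-2,II-1,II-2,III-1,III-2,III-3]: 32 consistent
J/I-1 un ·: Jj
J/I-2 un ·: Jj
J/II-1 aff I-1×I-2: jj
J/II-2 un ·: Jj
J/III-1 aff II-2×II-1: jj
J/III-2 un II-2×II-1: Jj
J/III-3 un II-2×II-1: Jj
⇒ J over [I-1,I-2,II-1,II-2,III-1,III-2,III-3]: 1 consistent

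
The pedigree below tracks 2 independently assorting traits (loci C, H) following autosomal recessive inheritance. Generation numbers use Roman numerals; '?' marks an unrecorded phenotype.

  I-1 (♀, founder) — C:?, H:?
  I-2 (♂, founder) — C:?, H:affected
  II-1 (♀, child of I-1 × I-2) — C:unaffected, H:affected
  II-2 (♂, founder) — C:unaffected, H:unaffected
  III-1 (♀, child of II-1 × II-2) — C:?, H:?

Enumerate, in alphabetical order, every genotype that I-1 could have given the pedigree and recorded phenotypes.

I-1 ∈ {CC Hh, CC hh, Cc Hh, Cc hh, cc Hh, cc hh}

C/I-1 ? ·: CC|Cc|cc
C/I-2 ? ·: CC|Cc|cc
C/II-1 un I-1×I-2: CC|Cc
C/II-2 un ·: CC|Cc
C/III-1 ? II-1×II-2: CC|Cc|cc
⇒ C over [I-1,I-2,II-1,II-2,III-1]: 47 consistent
H/I-1 ? ·: Hh|hh
H/I-2 aff ·: hh
H/II-1 aff I-1×I-2: hh
H/II-2 un ·: HH|Hh
H/III-1 ? II-1×II-2: Hh|hh
⇒ H over [I-1,I-2,II-1,II-2,III-1]: 6 consistent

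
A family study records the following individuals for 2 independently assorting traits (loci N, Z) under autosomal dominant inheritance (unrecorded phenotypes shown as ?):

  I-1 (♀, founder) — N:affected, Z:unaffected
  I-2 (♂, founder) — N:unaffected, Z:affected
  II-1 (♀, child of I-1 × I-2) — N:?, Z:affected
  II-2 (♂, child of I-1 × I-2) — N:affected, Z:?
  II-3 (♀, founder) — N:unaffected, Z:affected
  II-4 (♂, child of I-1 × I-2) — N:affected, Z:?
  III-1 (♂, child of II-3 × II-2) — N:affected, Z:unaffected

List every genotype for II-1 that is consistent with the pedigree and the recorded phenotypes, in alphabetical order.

II-1 ∈ {Nn Zz, nn Zz}

N/I-1 aff ·: Nn|NN
N/I-2 un ·: nn
N/II-1 ? I-1×I-2: nn|Nn
N/II-2 aff I-1×I-2: Nn
N/II-3 un ·: nn
N/II-4 aff I-1×I-2: Nn
N/III-1 aff II-3×II-2: Nn
⇒ N over [I-1,I-2,II-1,II-2,II-3,II-4,III-1]: 3 consistent
Z/I-1 un ·: zz
Z/I-2 aff ·: Zz|ZZ
Z/II-1 aff I-1×I-2: Zz
Z/II-2 ? I-1×I-2: zz|Zz
Z/II-3 aff ·: Zz
Z/II-4 ? I-1×I-2: zz|Zz
Z/III-1 un II-3×II-2: zz
⇒ Z over [I-1,I-2,II-1,II-2,II-3,II-4,III-1]: 5 consistent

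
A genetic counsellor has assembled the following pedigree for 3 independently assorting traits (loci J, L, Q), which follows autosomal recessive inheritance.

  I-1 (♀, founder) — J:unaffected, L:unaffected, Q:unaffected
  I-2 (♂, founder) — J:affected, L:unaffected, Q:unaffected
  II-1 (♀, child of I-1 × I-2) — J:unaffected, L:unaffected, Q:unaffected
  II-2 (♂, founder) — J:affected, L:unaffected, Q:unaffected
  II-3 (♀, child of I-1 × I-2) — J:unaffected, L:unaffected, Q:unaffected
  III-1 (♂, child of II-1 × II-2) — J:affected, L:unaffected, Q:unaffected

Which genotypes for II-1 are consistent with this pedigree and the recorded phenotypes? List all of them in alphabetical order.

II-1 ∈ {Jj LL QQ, Jj LL Qq, Jj Ll QQ, Jj Ll Qq}

J/I-1 un ·: JJ|Jj
J/I-2 aff ·: jj
J/II-1 un I-1×I-2: Jj
J/II-2 aff ·: jj
J/II-3 un I-1×I-2: Jj
J/III-1 aff II-1×II-2: jj
⇒ J over [I-1,I-2,II-1,II-2,II-3,III-1]: 2 consistent
L/I-1 un ·: LL|Ll
L/I-2 un ·: LL|Ll
L/II-1 un I-1×I-2: LL|Ll
L/II-2 un ·: LL|Ll
L/II-3 un I-1×I-2: LL|Ll
L/III-1 un II-1×II-2: LL|Ll
⇒ L over [I-1,I-2,II-1,II-2,II-3,III-1]: 45 consistent
Q/I-1 un ·: QQ|Qq
Q/I-2 un ·: QQ|Qq
Q/II-1 un I-1×I-2: QQ|Qq
Q/II-2 un ·: QQ|Qq
Q/II-3 un I-1×I-2: QQ|Qq
Q/III-1 un II-1×II-2: QQ|Qq
⇒ Q over [I-1,I-2,II-1,II-2,II-3,III-1]: 45 consistent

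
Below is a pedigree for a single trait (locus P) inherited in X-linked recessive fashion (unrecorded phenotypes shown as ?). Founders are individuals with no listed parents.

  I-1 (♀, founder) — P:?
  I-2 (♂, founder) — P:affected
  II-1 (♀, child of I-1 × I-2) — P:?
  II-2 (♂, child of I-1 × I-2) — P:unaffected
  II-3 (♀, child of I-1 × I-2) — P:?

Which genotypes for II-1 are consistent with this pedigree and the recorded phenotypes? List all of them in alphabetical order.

II-1 ∈ {X^PX^p, X^pX^p}

P/I-1 ? ·: X^PX^P|X^PX^p
P/I-2 aff ·: X^pY
P/II-1 ? I-1×I-2: X^PX^p|X^pX^p
P/II-2 un I-1×I-2: X^PY
P/II-3 ? I-1×I-2: X^PX^p|X^pX^p
⇒ P over [I-1,I-2,II-1,II-2,II-3]: 5 consistent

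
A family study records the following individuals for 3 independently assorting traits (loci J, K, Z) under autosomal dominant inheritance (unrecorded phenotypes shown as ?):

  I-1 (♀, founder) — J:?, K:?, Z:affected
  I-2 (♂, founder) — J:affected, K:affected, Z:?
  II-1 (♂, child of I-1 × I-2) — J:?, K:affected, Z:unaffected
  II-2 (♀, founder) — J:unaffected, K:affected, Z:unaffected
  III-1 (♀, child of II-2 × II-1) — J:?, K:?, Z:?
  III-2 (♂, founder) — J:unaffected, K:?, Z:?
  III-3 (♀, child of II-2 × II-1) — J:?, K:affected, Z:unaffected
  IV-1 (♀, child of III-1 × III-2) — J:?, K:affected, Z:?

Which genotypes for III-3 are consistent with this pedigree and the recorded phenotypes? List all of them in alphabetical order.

J/I-1 ? ·: jj|Jj|JJ
J/I-2 aff ·: Jj|JJ
J/II-1 ? I-1×I-2: jj|Jj|JJ
J/II-2 un ·: jj
J/III-1 ? II-2×II-1: jj|Jj
J/III-2 un ·: jj
J/III-3 ? II-2×II-1: jj|Jj
J/IV-1 ? III-1×III-2: jj|Jj
⇒ J over [I-1,I-2,II-1,II-2,III-1,III-2,III-3,IV-1]: 40 consistent
K/I-1 ? ·: kk|Kk|KK
K/I-2 aff ·: Kk|KK
K/II-1 aff I-1×I-2: Kk|KK
K/II-2 aff ·: Kk|KK
K/III-1 ? II-2×II-1: kk|Kk|KK
K/III-2 ? ·: kk|Kk|KK
K/III-3 aff II-2×II-1: Kk|KK
K/IV-1 aff III-1×III-2: Kk|KK
⇒ K over [I-1,I-2,II-1,II-2,III-1,III-2,III-3,IV-1]: 288 consistent
Z/I-1 aff ·: Zz
Z/I-2 ? ·: zz|Zz
Z/II-1 un I-1×I-2: zz
Z/II-2 un ·: zz
Z/III-1 ? II-2×II-1: zz
Z/III-2 ? ·: zz|Zz|ZZ
Z/III-3 un II-2×II-1: zz
Z/IV-1 ? III-1×III-2: zz|Zz
⇒ Z over [I-1,I-2,II-1,II-2,III-1,III-2,III-3,IV-1]: 8 consistent

III-3 ∈ {Jj KK zz, Jj Kk zz, jj KK zz, jj Kk zz}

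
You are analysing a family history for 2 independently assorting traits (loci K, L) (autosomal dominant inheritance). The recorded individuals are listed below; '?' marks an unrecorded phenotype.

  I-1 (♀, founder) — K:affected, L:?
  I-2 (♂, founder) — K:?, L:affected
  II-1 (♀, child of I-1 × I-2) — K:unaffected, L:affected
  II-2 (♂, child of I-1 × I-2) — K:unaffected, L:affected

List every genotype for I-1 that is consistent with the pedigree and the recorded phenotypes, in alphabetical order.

I-1 ∈ {Kk LL, Kk Ll, Kk ll}

K/I-1 aff ·: Kk
K/I-2 ? ·: kk|Kk
K/II-1 un I-1×I-2: kk
K/II-2 un I-1×I-2: kk
⇒ K over [I-1,I-2,II-1,II-2]: 2 consistent
L/I-1 ? ·: ll|Ll|LL
L/I-2 aff ·: Ll|LL
L/II-1 aff I-1×I-2: Ll|LL
L/II-2 aff I-1×I-2: Ll|LL
⇒ L over [I-1,I-2,II-1,II-2]: 15 consistent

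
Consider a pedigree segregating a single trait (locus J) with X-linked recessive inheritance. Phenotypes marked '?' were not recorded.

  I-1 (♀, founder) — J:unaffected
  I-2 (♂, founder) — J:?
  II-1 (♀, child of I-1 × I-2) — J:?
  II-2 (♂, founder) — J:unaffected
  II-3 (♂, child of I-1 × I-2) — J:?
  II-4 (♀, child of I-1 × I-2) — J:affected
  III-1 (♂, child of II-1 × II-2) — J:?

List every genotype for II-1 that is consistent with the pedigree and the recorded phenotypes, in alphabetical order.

J/I-1 un ·: X^JX^j
J/I-2 ? ·: X^jY
J/II-1 ? I-1×I-2: X^JX^j|X^jX^j
J/II-2 un ·: X^JY
J/II-3 ? I-1×I-2: X^JY|X^jY
J/II-4 aff I-1×I-2: X^jX^j
J/III-1 ? II-1×II-2: X^JY|X^jY
⇒ J over [I-1,I-2,II-1,II-2,II-3,II-4,III-1]: 6 consistent

II-1 ∈ {X^JX^j, X^jX^j}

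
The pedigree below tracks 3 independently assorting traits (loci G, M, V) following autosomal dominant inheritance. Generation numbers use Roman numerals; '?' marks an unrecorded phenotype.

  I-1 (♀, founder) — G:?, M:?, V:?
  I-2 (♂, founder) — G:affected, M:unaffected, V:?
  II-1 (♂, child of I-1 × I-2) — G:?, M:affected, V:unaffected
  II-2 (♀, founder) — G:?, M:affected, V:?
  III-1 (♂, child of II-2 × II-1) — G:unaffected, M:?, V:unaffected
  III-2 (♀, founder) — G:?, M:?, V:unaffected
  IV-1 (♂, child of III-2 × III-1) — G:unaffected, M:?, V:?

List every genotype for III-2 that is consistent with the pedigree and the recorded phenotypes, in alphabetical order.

III-2 ∈ {Gg MM vv, Gg Mm vv, Gg mm vv, gg MM vv, gg Mm vv, gg mm vv}

G/I-1 ? ·: gg|Gg|GG
G/I-2 aff ·: Gg|GG
G/II-1 ? I-1×I-2: gg|Gg
G/II-2 ? ·: gg|Gg
G/III-1 un II-2×II-1: gg
G/III-2 ? ·: gg|Gg
G/IV-1 un III-2×III-1: gg
⇒ G over [I-1,I-2,II-1,II-2,III-1,III-2,IV-1]: 28 consistent
M/I-1 ? ·: Mm|MM
M/I-2 un ·: mm
M/II-1 aff I-1×I-2: Mm
M/II-2 aff ·: Mm|MM
M/III-1 ? II-2×II-1: mm|Mm|MM
M/III-2 ? ·: mm|Mm|MM
M/IV-1 ? III-2×III-1: mm|Mm|MM
⇒ M over [I-1,I-2,II-1,II-2,III-1,III-2,IV-1]: 52 consistent
V/I-1 ? ·: vv|Vv
V/I-2 ? ·: vv|Vv
V/II-1 un I-1×I-2: vv
V/II-2 ? ·: vv|Vv
V/III-1 un II-2×II-1: vv
V/III-2 un ·: vv
V/IV-1 ? III-2×III-1: vv
⇒ V over [I-1,I-2,II-1,II-2,III-1,III-2,IV-1]: 8 consistent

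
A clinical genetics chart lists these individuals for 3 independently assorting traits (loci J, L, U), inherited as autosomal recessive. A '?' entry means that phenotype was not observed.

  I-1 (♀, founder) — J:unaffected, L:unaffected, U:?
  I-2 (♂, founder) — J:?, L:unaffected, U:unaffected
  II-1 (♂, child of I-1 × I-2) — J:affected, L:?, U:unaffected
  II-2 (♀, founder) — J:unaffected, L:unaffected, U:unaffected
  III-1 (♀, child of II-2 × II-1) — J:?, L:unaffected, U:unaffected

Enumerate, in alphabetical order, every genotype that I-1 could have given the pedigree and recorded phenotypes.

J/I-1 un ·: Jj
J/I-2 ? ·: Jj|jj
J/II-1 aff I-1×I-2: jj
J/II-2 un ·: JJ|Jj
J/III-1 ? II-2×II-1: Jj|jj
⇒ J over [I-1,I-2,II-1,II-2,III-1]: 6 consistent
L/I-1 un ·: LL|Ll
L/I-2 un ·: LL|Ll
L/II-1 ? I-1×I-2: LL|Ll|ll
L/II-2 un ·: LL|Ll
L/III-1 un II-2×II-1: LL|Ll
⇒ L over [I-1,I-2,II-1,II-2,III-1]: 26 consistent
U/I-1 ? ·: UU|Uu|uu
U/I-2 un ·: UU|Uu
U/II-1 un I-1×I-2: UU|Uu
U/II-2 un ·: UU|Uu
U/III-1 un II-2×II-1: UU|Uu
⇒ U over [I-1,I-2,II-1,II-2,III-1]: 32 consistent

I-1 ∈ {Jj LL UU, Jj LL Uu, Jj LL uu, Jj Ll UU, Jj Ll Uu, Jj Ll uu}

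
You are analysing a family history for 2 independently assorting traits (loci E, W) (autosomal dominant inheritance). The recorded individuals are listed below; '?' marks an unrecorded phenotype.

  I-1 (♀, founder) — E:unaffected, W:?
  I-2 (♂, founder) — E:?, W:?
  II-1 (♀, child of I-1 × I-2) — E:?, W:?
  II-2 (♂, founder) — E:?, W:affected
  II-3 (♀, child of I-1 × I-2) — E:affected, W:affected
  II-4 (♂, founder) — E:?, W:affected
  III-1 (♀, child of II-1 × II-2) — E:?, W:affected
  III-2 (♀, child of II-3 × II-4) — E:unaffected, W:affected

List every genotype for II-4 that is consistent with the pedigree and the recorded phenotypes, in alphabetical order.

II-4 ∈ {Ee WW, Ee Ww, ee WW, ee Ww}

E/I-1 un ·: ee
E/I-2 ? ·: Ee|EE
E/II-1 ? I-1×I-2: ee|Ee
E/II-2 ? ·: ee|Ee|EE
E/II-3 aff I-1×I-2: Ee
E/II-4 ? ·: ee|Ee
E/III-1 ? II-1×II-2: ee|Ee|EE
E/III-2 un II-3×II-4: ee
⇒ E over [I-1,I-2,II-1,II-2,II-3,II-4,III-1,III-2]: 36 consistent
W/I-1 ? ·: ww|Ww|WW
W/I-2 ? ·: ww|Ww|WW
W/II-1 ? I-1×I-2: ww|Ww|WW
W/II-2 aff ·: Ww|WW
W/II-3 aff I-1×I-2: Ww|WW
W/II-4 aff ·: Ww|WW
W/III-1 aff II-1×II-2: Ww|WW
W/III-2 aff II-3×II-4: Ww|WW
⇒ W over [I-1,I-2,II-1,II-2,II-3,II-4,III-1,III-2]: 250 consistent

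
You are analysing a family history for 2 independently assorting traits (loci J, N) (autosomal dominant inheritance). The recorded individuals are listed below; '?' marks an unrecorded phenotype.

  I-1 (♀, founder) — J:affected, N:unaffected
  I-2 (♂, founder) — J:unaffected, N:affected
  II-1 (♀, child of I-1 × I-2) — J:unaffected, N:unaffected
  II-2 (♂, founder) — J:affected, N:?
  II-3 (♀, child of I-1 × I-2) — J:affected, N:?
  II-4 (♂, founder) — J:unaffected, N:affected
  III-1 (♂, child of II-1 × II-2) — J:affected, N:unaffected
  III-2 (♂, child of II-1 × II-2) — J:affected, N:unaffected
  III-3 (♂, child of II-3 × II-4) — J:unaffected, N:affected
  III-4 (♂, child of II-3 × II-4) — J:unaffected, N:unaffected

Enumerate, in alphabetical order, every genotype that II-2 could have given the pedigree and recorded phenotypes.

II-2 ∈ {JJ Nn, JJ nn, Jj Nn, Jj nn}

J/I-1 aff ·: Jj
J/I-2 un ·: jj
J/II-1 un I-1×I-2: jj
J/II-2 aff ·: Jj|JJ
J/II-3 aff I-1×I-2: Jj
J/II-4 un ·: jj
J/III-1 aff II-1×II-2: Jj
J/III-2 aff II-1×II-2: Jj
J/III-3 un II-3×II-4: jj
J/III-4 un II-3×II-4: jj
⇒ J over [I-1,I-2,II-1,II-2,II-3,II-4,III-1,III-2,III-3,III-4]: 2 consistent
N/I-1 un ·: nn
N/I-2 aff ·: Nn
N/II-1 un I-1×I-2: nn
N/II-2 ? ·: nn|Nn
N/II-3 ? I-1×I-2: nn|Nn
N/II-4 aff ·: Nn
N/III-1 un II-1×II-2: nn
N/III-2 un II-1×II-2: nn
N/III-3 aff II-3×II-4: Nn|NN
N/III-4 un II-3×II-4: nn
⇒ N over [I-1,I-2,II-1,II-2,II-3,II-4,III-1,III-2,III-3,III-4]: 6 consistent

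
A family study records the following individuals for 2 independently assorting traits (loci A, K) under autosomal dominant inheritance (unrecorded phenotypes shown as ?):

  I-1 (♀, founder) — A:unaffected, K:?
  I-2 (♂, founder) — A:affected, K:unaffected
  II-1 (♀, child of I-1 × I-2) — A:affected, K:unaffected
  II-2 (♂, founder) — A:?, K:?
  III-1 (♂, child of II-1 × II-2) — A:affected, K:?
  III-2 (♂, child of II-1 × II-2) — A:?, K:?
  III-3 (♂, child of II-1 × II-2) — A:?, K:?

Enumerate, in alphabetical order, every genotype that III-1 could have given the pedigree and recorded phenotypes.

A/I-1 un ·: aa
A/I-2 aff ·: Aa|AA
A/II-1 aff I-1×I-2: Aa
A/II-2 ? ·: aa|Aa|AA
A/III-1 aff II-1×II-2: Aa|AA
A/III-2 ? II-1×II-2: aa|Aa|AA
A/III-3 ? II-1×II-2: aa|Aa|AA
⇒ A over [I-1,I-2,II-1,II-2,III-1,III-2,III-3]: 60 consistent
K/I-1 ? ·: kk|Kk
K/I-2 un ·: kk
K/II-1 un I-1×I-2: kk
K/II-2 ? ·: kk|Kk|KK
K/III-1 ? II-1×II-2: kk|Kk
K/III-2 ? II-1×II-2: kk|Kk
K/III-3 ? II-1×II-2: kk|Kk
⇒ K over [I-1,I-2,II-1,II-2,III-1,III-2,III-3]: 20 consistent

III-1 ∈ {AA Kk, AA kk, Aa Kk, Aa kk}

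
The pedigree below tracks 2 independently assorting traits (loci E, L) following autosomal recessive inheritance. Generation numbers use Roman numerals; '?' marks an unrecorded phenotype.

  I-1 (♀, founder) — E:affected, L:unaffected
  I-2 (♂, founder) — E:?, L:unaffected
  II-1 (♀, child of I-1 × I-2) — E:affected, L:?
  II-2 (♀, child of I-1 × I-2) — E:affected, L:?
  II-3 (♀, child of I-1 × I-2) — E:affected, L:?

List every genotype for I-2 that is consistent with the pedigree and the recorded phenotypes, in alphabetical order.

I-2 ∈ {Ee LL, Ee Ll, ee LL, ee Ll}

E/I-1 aff ·: ee
E/I-2 ? ·: Ee|ee
E/II-1 aff I-1×I-2: ee
E/II-2 aff I-1×I-2: ee
E/II-3 aff I-1×I-2: ee
⇒ E over [I-1,I-2,II-1,II-2,II-3]: 2 consistent
L/I-1 un ·: LL|Ll
L/I-2 un ·: LL|Ll
L/II-1 ? I-1×I-2: LL|Ll|ll
L/II-2 ? I-1×I-2: LL|Ll|ll
L/II-3 ? I-1×I-2: LL|Ll|ll
⇒ L over [I-1,I-2,II-1,II-2,II-3]: 44 consistent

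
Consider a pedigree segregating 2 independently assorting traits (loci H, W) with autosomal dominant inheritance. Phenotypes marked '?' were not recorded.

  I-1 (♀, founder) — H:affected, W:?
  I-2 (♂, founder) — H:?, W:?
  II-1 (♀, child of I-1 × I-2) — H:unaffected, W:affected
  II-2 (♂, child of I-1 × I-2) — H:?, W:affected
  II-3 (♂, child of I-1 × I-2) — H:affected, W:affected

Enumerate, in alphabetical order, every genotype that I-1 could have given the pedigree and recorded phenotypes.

I-1 ∈ {Hh WW, Hh Ww, Hh ww}

H/I-1 aff ·: Hh
H/I-2 ? ·: hh|Hh
H/II-1 un I-1×I-2: hh
H/II-2 ? I-1×I-2: hh|Hh|HH
H/II-3 aff I-1×I-2: Hh|HH
⇒ H over [I-1,I-2,II-1,II-2,II-3]: 8 consistent
W/I-1 ? ·: ww|Ww|WW
W/I-2 ? ·: ww|Ww|WW
W/II-1 aff I-1×I-2: Ww|WW
W/II-2 aff I-1×I-2: Ww|WW
W/II-3 aff I-1×I-2: Ww|WW
⇒ W over [I-1,I-2,II-1,II-2,II-3]: 29 consistent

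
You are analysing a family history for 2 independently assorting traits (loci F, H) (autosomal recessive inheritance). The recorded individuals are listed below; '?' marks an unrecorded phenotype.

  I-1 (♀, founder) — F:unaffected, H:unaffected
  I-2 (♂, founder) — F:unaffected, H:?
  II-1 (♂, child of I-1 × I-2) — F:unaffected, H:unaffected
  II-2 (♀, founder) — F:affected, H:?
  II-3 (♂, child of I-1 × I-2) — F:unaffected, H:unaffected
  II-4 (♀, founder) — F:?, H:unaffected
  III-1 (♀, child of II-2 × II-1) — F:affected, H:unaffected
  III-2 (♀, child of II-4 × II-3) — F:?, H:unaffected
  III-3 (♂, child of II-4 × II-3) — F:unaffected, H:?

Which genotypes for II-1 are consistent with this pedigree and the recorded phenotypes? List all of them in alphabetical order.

II-1 ∈ {Ff HH, Ff Hh}

F/I-1 un ·: FF|Ff
F/I-2 un ·: FF|Ff
F/II-1 un I-1×I-2: Ff
F/II-2 aff ·: ff
F/II-3 un I-1×I-2: FF|Ff
F/II-4 ? ·: FF|Ff|ff
F/III-1 aff II-2×II-1: ff
F/III-2 ? II-4×II-3: FF|Ff|ff
F/III-3 un II-4×II-3: FF|Ff
⇒ F over [I-1,I-2,II-1,II-2,II-3,II-4,III-1,III-2,III-3]: 54 consistent
H/I-1 un ·: HH|Hh
H/I-2 ? ·: HH|Hh|hh
H/II-1 un I-1×I-2: HH|Hh
H/II-2 ? ·: HH|Hh|hh
H/II-3 un I-1×I-2: HH|Hh
H/II-4 un ·: HH|Hh
H/III-1 un II-2×II-1: HH|Hh
H/III-2 un II-4×II-3: HH|Hh
H/III-3 ? II-4×II-3: HH|Hh|hh
⇒ H over [I-1,I-2,II-1,II-2,II-3,II-4,III-1,III-2,III-3]: 525 consistent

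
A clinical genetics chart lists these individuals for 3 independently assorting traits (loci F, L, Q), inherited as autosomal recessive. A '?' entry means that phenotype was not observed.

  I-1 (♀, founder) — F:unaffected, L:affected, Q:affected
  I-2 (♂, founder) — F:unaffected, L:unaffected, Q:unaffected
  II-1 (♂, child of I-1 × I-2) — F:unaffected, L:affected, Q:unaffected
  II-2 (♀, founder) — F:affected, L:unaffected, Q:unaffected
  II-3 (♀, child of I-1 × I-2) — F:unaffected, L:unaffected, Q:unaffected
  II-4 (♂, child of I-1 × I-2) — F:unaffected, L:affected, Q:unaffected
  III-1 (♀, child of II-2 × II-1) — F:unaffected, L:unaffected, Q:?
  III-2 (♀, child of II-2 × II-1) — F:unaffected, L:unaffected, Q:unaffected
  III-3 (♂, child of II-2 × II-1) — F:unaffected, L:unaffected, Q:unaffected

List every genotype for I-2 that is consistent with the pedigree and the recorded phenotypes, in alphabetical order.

I-2 ∈ {FF Ll QQ, FF Ll Qq, Ff Ll QQ, Ff Ll Qq}

F/I-1 un ·: FF|Ff
F/I-2 un ·: FF|Ff
F/II-1 un I-1×I-2: FF|Ff
F/II-2 aff ·: ff
F/II-3 un I-1×I-2: FF|Ff
F/II-4 un I-1×I-2: FF|Ff
F/III-1 un II-2×II-1: Ff
F/III-2 un II-2×II-1: Ff
F/III-3 un II-2×II-1: Ff
⇒ F over [I-1,I-2,II-1,II-2,II-3,II-4,III-1,III-2,III-3]: 25 consistent
L/I-1 aff ·: ll
L/I-2 un ·: Ll
L/II-1 aff I-1×I-2: ll
L/II-2 un ·: LL|Ll
L/II-3 un I-1×I-2: Ll
L/II-4 aff I-1×I-2: ll
L/III-1 un II-2×II-1: Ll
L/III-2 un II-2×II-1: Ll
L/III-3 un II-2×II-1: Ll
⇒ L over [I-1,I-2,II-1,II-2,II-3,II-4,III-1,III-2,III-3]: 2 consistent
Q/I-1 aff ·: qq
Q/I-2 un ·: QQ|Qq
Q/II-1 un I-1×I-2: Qq
Q/II-2 un ·: QQ|Qq
Q/II-3 un I-1×I-2: Qq
Q/II-4 un I-1×I-2: Qq
Q/III-1 ? II-2×II-1: QQ|Qq|qq
Q/III-2 un II-2×II-1: QQ|Qq
Q/III-3 un II-2×II-1: QQ|Qq
⇒ Q over [I-1,I-2,II-1,II-2,II-3,II-4,III-1,III-2,III-3]: 40 consistent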